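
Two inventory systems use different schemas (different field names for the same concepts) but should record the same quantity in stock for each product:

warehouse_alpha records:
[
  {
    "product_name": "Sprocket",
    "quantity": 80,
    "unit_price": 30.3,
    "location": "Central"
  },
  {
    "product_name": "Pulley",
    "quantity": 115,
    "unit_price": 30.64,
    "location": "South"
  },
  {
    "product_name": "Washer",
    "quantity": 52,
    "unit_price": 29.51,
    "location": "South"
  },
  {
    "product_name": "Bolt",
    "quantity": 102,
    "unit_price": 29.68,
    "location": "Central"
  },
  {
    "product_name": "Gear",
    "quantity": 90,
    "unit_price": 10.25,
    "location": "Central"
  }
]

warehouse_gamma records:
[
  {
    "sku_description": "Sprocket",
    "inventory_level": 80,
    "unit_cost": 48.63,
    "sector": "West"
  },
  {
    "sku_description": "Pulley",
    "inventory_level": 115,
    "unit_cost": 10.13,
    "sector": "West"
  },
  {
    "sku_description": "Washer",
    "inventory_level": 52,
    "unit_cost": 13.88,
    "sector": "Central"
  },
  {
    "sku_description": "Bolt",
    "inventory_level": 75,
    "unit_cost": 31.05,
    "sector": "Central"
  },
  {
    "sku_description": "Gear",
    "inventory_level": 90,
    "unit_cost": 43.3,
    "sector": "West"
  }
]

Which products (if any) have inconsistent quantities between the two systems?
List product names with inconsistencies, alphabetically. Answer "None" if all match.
Bolt

Schema mappings:
- "product_name" (warehouse_alpha) = "sku_description" (warehouse_gamma) = product name
- "quantity" (warehouse_alpha) = "inventory_level" (warehouse_gamma) = quantity

Comparison:
  Sprocket: 80 vs 80 - MATCH
  Pulley: 115 vs 115 - MATCH
  Washer: 52 vs 52 - MATCH
  Bolt: 102 vs 75 - MISMATCH
  Gear: 90 vs 90 - MATCH

Products with inconsistencies: Bolt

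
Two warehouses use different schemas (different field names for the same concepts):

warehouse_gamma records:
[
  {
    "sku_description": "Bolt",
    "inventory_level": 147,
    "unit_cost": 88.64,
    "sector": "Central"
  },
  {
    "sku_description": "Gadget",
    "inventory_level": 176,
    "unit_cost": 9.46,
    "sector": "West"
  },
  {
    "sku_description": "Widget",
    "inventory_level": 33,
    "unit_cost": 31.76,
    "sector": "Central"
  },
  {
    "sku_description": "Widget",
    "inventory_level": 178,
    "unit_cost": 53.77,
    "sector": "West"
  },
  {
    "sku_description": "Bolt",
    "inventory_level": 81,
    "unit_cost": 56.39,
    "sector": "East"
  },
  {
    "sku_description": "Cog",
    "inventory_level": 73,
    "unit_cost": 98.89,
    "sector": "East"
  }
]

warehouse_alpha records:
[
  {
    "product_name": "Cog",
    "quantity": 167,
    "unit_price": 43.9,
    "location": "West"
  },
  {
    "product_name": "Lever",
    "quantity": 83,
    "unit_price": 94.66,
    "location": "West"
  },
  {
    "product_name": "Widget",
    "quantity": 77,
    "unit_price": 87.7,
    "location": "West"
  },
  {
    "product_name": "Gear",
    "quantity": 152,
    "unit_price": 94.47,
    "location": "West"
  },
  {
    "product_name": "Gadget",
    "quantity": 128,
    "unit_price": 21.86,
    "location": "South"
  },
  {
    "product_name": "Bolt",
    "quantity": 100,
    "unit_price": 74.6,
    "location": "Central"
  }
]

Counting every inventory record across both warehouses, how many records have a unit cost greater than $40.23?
9

Schema mapping: "unit_cost" (warehouse_gamma) = "unit_price" (warehouse_alpha) = unit cost

Records > $40.23 in warehouse_gamma: 4
Records > $40.23 in warehouse_alpha: 5

Total count: 4 + 5 = 9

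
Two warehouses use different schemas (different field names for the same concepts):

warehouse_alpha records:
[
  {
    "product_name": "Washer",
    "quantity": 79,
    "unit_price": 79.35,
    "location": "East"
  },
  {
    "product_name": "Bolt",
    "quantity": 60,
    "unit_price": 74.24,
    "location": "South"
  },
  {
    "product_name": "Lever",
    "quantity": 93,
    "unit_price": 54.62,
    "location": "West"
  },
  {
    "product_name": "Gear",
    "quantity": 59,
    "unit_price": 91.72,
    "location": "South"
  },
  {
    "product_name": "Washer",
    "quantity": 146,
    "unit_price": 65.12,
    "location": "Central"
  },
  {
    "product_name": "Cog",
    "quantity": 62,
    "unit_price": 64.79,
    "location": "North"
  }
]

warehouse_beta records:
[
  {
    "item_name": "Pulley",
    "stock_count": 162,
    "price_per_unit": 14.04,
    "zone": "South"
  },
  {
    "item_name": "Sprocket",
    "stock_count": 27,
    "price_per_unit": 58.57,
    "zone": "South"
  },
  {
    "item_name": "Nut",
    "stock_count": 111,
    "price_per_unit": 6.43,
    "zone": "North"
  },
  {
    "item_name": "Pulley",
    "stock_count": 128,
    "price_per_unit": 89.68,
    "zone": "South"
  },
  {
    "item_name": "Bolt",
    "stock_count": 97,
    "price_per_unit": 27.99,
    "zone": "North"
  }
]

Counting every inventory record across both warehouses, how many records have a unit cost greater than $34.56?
8

Schema mapping: "unit_price" (warehouse_alpha) = "price_per_unit" (warehouse_beta) = unit cost

Records > $34.56 in warehouse_alpha: 6
Records > $34.56 in warehouse_beta: 2

Total count: 6 + 2 = 8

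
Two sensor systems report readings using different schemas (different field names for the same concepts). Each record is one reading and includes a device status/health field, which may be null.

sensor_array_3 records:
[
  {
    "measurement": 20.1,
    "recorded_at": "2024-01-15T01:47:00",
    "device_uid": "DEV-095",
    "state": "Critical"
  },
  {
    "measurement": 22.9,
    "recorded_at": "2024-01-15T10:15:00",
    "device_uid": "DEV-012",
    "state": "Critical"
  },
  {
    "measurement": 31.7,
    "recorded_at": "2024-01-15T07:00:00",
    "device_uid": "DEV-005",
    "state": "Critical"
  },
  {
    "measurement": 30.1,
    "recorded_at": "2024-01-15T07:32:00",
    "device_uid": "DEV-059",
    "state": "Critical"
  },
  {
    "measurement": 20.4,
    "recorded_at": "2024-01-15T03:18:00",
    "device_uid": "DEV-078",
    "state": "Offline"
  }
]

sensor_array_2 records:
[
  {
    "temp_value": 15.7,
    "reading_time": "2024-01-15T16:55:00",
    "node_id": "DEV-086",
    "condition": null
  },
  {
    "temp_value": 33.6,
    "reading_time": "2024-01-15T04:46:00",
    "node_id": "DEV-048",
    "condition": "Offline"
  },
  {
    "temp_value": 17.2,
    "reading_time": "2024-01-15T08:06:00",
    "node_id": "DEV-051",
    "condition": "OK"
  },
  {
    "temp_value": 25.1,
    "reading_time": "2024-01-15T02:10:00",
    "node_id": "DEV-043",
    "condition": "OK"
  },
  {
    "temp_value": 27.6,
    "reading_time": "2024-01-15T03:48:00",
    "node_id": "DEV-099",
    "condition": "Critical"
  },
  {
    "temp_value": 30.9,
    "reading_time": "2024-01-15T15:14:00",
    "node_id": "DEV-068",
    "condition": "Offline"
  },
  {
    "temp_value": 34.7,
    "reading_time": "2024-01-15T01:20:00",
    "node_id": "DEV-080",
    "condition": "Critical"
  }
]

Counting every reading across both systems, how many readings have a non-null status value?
11

Schema mapping: "state" (sensor_array_3) = "condition" (sensor_array_2) = status

Non-null in sensor_array_3: 5
Non-null in sensor_array_2: 6

Total non-null: 5 + 6 = 11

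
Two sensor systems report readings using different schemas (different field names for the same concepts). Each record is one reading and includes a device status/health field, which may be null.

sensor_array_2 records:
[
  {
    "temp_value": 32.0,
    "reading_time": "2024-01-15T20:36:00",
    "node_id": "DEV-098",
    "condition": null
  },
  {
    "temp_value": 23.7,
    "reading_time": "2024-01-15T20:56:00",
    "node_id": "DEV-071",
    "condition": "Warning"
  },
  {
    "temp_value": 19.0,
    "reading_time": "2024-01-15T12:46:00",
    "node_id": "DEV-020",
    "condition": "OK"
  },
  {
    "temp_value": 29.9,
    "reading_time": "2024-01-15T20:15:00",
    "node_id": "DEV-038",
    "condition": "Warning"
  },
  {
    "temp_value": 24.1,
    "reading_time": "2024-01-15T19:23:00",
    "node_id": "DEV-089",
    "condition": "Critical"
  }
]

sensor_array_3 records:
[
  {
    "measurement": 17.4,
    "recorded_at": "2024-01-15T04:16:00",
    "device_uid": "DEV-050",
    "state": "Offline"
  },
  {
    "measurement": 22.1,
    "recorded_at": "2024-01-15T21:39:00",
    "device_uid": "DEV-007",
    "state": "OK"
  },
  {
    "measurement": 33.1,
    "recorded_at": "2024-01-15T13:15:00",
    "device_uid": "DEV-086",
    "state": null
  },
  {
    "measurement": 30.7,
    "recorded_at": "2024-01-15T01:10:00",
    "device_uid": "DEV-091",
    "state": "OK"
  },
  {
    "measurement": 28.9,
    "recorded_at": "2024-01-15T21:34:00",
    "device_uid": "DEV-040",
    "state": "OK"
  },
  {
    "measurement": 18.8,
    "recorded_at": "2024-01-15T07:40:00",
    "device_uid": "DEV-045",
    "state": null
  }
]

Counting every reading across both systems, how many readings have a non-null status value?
8

Schema mapping: "condition" (sensor_array_2) = "state" (sensor_array_3) = status

Non-null in sensor_array_2: 4
Non-null in sensor_array_3: 4

Total non-null: 4 + 4 = 8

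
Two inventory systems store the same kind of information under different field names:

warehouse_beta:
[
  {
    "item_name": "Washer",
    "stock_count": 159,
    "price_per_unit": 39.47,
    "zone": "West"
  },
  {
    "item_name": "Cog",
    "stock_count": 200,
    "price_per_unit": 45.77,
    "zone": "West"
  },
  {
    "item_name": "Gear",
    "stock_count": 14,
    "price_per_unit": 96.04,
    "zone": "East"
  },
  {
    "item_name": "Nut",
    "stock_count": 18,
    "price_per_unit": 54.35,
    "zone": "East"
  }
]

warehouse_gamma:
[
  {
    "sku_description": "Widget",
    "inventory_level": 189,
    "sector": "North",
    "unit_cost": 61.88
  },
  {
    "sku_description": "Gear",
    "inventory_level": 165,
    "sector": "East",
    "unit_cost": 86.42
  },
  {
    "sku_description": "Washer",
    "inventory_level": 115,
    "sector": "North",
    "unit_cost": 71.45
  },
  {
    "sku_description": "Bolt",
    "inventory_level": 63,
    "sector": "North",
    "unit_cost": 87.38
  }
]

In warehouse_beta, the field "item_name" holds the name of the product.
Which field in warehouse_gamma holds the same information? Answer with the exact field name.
sku_description

In warehouse_beta, "item_name" holds the name of the product.
The fields in warehouse_gamma are: "sku_description", "inventory_level", "sector", "unit_cost".
"sku_description" is the match: the name refers to the same concept and its values are product-name strings (e.g. 'Bolt', 'Gear').
The other fields ("inventory_level", "sector", "unit_cost") hold different kinds of data.

So "item_name" in warehouse_beta corresponds to "sku_description" in warehouse_gamma.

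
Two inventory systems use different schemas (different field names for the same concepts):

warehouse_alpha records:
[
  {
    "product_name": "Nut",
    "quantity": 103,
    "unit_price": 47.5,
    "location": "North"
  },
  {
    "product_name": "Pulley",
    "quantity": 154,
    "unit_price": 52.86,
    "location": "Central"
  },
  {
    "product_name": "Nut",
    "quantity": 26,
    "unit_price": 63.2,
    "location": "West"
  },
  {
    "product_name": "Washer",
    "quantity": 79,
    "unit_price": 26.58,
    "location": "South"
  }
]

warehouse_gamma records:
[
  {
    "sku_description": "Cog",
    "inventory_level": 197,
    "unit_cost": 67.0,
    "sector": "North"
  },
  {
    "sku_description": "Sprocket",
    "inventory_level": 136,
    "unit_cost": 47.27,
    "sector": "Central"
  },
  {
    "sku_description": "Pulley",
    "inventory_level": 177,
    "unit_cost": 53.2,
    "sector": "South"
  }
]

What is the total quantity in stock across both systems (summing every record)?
872

To reconcile these schemas, identify the field holding the quantity in stock in each system:
1. In warehouse_alpha it is "quantity"
2. In warehouse_gamma it is "inventory_level"

From warehouse_alpha: 103 + 154 + 26 + 79 = 362
From warehouse_gamma: 197 + 136 + 177 = 510

Total: 362 + 510 = 872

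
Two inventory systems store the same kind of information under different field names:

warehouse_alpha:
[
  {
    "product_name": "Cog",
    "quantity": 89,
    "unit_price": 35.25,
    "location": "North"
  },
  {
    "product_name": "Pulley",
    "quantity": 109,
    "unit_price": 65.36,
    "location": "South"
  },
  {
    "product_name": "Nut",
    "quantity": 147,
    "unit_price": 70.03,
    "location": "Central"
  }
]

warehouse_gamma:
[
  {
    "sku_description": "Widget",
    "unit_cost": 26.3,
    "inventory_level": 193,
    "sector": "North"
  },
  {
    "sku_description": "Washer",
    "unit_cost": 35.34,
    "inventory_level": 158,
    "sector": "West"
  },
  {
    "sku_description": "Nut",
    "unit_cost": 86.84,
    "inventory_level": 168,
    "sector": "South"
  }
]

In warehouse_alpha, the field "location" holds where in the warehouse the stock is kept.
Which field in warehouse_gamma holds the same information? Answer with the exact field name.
sector

In warehouse_alpha, "location" holds where in the warehouse the stock is kept.
The fields in warehouse_gamma are: "sku_description", "unit_cost", "inventory_level", "sector".
"sector" is the match: the name refers to the same concept and its values are area labels (e.g. 'North', 'South').
The other fields ("sku_description", "unit_cost", "inventory_level") hold different kinds of data.

So "location" in warehouse_alpha corresponds to "sector" in warehouse_gamma.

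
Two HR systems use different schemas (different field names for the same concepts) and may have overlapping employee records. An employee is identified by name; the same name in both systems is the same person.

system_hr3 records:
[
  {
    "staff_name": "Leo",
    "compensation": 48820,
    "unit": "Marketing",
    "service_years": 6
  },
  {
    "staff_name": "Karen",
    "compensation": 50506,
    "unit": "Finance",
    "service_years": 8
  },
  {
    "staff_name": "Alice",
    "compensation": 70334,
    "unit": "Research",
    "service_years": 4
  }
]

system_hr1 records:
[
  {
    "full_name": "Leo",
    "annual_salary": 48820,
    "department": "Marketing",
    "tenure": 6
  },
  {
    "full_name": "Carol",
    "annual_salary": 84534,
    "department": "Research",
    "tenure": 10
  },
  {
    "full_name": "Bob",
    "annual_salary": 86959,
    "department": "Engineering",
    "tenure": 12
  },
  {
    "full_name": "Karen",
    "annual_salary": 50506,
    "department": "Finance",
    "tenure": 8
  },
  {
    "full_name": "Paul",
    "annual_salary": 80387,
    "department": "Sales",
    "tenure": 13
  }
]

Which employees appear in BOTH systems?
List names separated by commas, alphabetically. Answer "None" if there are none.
Karen, Leo

Schema mapping: "staff_name" (system_hr3) = "full_name" (system_hr1) = employee name

Names in system_hr3: ['Alice', 'Karen', 'Leo']
Names in system_hr1: ['Bob', 'Carol', 'Karen', 'Leo', 'Paul']

Intersection: ['Karen', 'Leo']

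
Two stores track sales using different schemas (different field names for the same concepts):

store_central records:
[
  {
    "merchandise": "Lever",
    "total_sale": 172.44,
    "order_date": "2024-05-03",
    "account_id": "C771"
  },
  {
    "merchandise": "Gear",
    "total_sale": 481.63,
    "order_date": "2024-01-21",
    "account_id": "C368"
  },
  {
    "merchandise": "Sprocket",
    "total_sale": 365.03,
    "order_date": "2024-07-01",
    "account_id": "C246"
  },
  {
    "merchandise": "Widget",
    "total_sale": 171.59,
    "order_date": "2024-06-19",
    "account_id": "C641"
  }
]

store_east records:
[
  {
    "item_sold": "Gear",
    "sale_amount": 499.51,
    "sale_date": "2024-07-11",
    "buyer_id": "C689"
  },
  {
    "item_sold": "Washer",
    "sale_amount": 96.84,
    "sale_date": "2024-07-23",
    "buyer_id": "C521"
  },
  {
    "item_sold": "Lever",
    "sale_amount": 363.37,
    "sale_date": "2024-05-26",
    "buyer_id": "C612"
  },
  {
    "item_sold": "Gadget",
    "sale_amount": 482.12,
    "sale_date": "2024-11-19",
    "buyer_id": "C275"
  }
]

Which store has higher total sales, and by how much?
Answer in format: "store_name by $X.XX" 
store_east by $251.15

Schema mapping: "total_sale" (store_central) = "sale_amount" (store_east) = sale amount

Total for store_central: 1190.69
Total for store_east: 1441.84

Difference: |1190.69 - 1441.84| = 251.15
store_east has higher sales by $251.15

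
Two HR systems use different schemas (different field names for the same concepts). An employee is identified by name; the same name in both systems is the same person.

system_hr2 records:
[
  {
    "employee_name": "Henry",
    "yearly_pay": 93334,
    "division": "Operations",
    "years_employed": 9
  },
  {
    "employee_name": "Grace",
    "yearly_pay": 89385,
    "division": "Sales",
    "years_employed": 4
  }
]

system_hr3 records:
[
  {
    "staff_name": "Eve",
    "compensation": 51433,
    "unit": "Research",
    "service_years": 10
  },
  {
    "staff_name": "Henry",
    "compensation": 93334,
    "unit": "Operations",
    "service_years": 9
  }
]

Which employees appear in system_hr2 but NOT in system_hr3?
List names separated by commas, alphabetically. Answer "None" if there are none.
Grace

Schema mapping: "employee_name" (system_hr2) = "staff_name" (system_hr3) = employee name

Names in system_hr2: ['Grace', 'Henry']
Names in system_hr3: ['Eve', 'Henry']

In system_hr2 but not system_hr3: ['Grace']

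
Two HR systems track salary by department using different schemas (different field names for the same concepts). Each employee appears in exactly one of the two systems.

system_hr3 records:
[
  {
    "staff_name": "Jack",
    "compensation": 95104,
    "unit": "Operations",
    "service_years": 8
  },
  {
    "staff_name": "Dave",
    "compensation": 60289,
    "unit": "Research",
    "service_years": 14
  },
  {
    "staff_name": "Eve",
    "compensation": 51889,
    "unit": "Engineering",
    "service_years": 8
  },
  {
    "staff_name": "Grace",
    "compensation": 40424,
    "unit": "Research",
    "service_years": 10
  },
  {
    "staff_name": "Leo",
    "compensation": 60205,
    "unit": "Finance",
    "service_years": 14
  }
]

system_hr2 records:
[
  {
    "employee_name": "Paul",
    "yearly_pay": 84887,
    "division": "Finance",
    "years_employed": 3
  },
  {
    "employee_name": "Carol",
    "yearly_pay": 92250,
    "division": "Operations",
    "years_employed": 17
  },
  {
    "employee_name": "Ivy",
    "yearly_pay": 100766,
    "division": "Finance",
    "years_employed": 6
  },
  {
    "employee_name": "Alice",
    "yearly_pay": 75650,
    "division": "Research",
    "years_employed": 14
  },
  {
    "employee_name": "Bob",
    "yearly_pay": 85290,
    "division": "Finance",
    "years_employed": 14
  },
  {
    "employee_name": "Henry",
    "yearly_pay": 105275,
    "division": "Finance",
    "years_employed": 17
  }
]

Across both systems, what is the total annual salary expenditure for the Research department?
176363

Schema mappings:
- "unit" (system_hr3) = "division" (system_hr2) = department
- "compensation" (system_hr3) = "yearly_pay" (system_hr2) = salary

Research salaries from system_hr3: 100713
Research salaries from system_hr2: 75650

Total: 100713 + 75650 = 176363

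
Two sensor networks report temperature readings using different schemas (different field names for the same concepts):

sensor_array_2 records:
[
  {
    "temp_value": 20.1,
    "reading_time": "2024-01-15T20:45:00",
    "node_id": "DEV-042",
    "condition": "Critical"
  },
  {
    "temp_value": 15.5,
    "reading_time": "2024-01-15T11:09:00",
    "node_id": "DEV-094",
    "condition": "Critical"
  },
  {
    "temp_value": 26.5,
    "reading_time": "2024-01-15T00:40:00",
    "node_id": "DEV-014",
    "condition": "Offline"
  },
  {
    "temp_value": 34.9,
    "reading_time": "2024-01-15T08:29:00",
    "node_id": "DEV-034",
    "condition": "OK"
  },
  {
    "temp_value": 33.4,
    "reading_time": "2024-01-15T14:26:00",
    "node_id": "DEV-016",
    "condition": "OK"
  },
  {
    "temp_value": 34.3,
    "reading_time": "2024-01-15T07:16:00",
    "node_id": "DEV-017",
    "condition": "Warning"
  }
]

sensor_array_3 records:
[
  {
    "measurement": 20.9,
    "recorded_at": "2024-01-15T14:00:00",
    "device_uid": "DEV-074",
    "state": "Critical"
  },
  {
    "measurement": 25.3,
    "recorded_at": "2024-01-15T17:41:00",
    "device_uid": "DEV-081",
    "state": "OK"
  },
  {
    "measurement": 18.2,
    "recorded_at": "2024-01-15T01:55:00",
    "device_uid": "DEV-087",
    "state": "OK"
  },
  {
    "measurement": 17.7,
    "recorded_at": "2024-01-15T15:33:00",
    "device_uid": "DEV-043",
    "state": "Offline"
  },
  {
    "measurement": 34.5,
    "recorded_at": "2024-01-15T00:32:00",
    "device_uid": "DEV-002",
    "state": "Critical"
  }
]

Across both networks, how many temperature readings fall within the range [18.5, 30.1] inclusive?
4

Schema mapping: "temp_value" (sensor_array_2) = "measurement" (sensor_array_3) = temperature

Readings in [18.5, 30.1] from sensor_array_2: 2
Readings in [18.5, 30.1] from sensor_array_3: 2

Total count: 2 + 2 = 4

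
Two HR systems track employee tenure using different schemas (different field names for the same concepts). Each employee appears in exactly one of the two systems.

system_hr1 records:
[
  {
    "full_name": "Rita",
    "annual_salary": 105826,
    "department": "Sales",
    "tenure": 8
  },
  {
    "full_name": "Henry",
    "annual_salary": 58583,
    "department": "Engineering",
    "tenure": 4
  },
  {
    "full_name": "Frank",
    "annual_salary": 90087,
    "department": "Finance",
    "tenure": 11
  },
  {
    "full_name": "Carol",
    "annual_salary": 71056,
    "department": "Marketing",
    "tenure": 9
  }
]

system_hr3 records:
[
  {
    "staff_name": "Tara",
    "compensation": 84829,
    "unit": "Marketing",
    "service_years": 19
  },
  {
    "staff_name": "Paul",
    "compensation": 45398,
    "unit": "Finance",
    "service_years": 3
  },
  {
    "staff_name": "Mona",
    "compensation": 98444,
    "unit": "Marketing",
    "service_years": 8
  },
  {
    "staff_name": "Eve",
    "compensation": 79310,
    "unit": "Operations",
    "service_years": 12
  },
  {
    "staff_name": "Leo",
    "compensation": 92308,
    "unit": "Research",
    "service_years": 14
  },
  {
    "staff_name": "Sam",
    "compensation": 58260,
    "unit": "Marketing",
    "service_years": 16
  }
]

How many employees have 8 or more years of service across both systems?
8

Reconcile schemas: "tenure" (system_hr1) = "service_years" (system_hr3) = years of service

From system_hr1: 3 employees with >= 8 years
From system_hr3: 5 employees with >= 8 years

Total: 3 + 5 = 8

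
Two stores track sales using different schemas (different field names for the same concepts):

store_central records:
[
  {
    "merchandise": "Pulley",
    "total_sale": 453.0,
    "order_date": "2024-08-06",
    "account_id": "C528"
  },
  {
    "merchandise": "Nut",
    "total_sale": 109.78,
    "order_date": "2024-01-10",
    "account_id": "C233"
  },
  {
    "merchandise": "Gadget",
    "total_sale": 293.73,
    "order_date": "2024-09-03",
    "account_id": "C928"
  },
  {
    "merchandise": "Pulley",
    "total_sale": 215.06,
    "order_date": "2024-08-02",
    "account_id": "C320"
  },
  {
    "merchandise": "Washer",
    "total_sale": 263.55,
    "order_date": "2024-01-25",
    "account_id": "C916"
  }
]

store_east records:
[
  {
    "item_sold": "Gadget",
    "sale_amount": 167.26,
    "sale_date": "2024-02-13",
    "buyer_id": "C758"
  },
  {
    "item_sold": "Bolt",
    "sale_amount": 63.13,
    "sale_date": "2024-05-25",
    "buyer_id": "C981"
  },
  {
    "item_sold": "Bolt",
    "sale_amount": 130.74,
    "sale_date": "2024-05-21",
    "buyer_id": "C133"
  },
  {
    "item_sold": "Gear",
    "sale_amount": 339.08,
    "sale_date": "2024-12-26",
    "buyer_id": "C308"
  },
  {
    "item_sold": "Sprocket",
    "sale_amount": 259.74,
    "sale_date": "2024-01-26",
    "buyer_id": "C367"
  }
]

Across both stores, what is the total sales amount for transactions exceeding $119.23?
2122.16

Schema mapping: "total_sale" (store_central) = "sale_amount" (store_east) = sale amount

Sum of sales > $119.23 in store_central: 1225.34
Sum of sales > $119.23 in store_east: 896.82

Total: 1225.34 + 896.82 = 2122.16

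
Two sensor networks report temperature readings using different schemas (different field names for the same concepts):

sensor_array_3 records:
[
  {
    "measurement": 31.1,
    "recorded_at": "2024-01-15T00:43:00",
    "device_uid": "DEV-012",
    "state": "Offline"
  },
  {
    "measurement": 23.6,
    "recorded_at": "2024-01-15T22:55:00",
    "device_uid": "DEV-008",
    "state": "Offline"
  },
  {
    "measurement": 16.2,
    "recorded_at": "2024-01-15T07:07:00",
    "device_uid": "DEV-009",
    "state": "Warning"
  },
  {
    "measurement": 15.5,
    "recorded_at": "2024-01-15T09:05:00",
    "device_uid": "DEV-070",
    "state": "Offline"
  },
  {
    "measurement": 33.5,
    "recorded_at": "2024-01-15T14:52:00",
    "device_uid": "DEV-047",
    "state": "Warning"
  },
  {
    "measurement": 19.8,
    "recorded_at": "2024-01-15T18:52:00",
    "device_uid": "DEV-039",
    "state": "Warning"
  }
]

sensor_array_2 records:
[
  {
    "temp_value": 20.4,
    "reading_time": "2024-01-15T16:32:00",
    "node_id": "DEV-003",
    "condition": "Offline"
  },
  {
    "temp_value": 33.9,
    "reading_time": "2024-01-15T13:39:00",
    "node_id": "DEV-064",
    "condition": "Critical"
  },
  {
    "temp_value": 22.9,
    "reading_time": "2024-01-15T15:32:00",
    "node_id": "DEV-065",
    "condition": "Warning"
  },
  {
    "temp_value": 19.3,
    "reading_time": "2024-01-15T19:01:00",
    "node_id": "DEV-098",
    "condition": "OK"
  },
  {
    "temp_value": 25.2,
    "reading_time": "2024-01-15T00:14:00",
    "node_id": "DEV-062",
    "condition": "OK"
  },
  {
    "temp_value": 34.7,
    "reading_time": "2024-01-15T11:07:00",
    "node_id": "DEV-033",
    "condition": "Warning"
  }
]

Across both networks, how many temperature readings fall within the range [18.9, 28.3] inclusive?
6

Schema mapping: "measurement" (sensor_array_3) = "temp_value" (sensor_array_2) = temperature

Readings in [18.9, 28.3] from sensor_array_3: 2
Readings in [18.9, 28.3] from sensor_array_2: 4

Total count: 2 + 4 = 6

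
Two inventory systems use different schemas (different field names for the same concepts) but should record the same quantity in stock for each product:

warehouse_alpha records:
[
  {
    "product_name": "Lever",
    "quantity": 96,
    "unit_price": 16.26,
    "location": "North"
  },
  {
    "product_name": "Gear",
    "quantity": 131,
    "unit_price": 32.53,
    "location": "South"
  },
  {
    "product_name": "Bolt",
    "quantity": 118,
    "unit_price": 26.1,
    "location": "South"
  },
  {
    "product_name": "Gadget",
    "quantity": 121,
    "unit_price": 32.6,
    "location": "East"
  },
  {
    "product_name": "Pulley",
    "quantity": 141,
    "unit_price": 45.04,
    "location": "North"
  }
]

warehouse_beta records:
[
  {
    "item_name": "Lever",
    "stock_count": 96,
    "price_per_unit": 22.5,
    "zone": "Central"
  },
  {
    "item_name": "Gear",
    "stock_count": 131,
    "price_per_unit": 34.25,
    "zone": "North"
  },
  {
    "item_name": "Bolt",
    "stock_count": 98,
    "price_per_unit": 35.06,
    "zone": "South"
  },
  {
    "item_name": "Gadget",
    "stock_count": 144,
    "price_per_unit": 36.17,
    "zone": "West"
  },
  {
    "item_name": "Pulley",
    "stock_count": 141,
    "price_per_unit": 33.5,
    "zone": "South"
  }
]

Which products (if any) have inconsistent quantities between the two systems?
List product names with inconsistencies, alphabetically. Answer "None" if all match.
Bolt, Gadget

Schema mappings:
- "product_name" (warehouse_alpha) = "item_name" (warehouse_beta) = product name
- "quantity" (warehouse_alpha) = "stock_count" (warehouse_beta) = quantity

Comparison:
  Lever: 96 vs 96 - MATCH
  Gear: 131 vs 131 - MATCH
  Bolt: 118 vs 98 - MISMATCH
  Gadget: 121 vs 144 - MISMATCH
  Pulley: 141 vs 141 - MATCH

Products with inconsistencies: Bolt, Gadget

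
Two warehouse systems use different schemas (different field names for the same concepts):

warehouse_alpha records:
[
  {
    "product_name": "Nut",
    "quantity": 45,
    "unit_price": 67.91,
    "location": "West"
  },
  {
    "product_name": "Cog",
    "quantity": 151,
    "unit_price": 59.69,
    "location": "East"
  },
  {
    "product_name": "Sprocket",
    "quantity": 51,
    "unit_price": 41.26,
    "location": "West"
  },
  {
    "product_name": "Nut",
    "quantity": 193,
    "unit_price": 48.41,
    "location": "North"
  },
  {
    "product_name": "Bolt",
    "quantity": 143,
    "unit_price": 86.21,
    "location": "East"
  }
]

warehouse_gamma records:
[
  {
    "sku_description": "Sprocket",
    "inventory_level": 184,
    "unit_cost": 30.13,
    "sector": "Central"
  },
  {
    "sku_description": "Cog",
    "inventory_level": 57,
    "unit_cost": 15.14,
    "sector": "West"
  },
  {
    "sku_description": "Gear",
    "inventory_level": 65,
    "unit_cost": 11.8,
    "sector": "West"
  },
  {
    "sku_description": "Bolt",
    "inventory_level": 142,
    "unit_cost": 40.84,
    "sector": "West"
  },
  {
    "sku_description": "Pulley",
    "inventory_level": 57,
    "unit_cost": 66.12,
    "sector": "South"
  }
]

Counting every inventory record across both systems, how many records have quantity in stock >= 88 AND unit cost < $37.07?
1

Schema mappings:
- "quantity" (warehouse_alpha) = "inventory_level" (warehouse_gamma) = quantity
- "unit_price" (warehouse_alpha) = "unit_cost" (warehouse_gamma) = unit cost

Records meeting both conditions in warehouse_alpha: 0
Records meeting both conditions in warehouse_gamma: 1

Total: 0 + 1 = 1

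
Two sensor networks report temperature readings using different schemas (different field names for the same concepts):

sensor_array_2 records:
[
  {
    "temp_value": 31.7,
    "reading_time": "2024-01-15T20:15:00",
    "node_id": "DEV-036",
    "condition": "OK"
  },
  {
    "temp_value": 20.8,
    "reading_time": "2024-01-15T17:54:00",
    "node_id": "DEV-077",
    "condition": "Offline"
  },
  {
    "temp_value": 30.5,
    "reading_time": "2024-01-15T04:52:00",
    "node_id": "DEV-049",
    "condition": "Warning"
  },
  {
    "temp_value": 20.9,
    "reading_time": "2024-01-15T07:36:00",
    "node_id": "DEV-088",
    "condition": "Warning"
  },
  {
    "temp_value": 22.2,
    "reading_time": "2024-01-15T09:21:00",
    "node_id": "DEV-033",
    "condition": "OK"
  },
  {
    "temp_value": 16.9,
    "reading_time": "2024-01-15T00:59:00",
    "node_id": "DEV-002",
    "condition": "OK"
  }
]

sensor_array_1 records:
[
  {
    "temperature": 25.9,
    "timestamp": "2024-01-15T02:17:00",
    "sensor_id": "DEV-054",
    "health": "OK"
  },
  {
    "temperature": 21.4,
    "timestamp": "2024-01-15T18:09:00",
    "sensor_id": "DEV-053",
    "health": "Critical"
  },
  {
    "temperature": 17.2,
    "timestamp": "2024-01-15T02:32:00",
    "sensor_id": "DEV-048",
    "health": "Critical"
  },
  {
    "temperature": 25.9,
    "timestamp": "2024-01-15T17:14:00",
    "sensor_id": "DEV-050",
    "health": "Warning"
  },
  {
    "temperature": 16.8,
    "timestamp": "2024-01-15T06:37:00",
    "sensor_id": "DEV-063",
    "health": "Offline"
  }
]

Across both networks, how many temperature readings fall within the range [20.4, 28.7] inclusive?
6

Schema mapping: "temp_value" (sensor_array_2) = "temperature" (sensor_array_1) = temperature

Readings in [20.4, 28.7] from sensor_array_2: 3
Readings in [20.4, 28.7] from sensor_array_1: 3

Total count: 3 + 3 = 6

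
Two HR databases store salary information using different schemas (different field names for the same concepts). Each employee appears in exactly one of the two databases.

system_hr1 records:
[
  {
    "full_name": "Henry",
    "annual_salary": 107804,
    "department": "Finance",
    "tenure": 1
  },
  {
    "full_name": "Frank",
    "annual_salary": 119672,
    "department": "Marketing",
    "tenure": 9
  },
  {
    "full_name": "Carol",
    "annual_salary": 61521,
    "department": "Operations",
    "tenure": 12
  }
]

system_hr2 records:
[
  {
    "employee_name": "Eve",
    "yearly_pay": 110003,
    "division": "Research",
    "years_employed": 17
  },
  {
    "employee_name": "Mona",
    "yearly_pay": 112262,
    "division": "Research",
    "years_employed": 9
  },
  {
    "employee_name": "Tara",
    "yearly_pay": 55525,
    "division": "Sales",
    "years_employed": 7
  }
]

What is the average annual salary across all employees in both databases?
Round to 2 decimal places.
94464.50

Schema mapping: "annual_salary" (system_hr1) = "yearly_pay" (system_hr2) = annual salary

All salaries: [107804, 119672, 61521, 110003, 112262, 55525]
Sum: 566787
Count: 6
Average: 566787 / 6 = 94464.50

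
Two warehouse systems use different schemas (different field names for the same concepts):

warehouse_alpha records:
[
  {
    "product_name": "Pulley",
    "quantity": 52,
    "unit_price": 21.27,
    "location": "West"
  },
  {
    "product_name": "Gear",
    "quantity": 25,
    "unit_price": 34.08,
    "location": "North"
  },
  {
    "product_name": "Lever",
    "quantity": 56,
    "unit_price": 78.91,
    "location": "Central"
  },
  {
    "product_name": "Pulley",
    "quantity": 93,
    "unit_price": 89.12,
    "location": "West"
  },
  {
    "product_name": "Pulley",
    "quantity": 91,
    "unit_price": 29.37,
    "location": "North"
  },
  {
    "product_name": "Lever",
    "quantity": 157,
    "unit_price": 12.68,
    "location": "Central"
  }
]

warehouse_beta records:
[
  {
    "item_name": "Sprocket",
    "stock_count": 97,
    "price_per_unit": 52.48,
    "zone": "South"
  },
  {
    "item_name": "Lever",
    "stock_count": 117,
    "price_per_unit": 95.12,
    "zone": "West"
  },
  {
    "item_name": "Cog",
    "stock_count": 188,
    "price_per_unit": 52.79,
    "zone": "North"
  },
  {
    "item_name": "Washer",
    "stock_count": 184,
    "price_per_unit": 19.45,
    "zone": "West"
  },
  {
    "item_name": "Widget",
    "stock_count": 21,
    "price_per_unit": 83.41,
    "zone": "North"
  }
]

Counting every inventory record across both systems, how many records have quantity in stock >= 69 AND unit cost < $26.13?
2

Schema mappings:
- "quantity" (warehouse_alpha) = "stock_count" (warehouse_beta) = quantity
- "unit_price" (warehouse_alpha) = "price_per_unit" (warehouse_beta) = unit cost

Records meeting both conditions in warehouse_alpha: 1
Records meeting both conditions in warehouse_beta: 1

Total: 1 + 1 = 2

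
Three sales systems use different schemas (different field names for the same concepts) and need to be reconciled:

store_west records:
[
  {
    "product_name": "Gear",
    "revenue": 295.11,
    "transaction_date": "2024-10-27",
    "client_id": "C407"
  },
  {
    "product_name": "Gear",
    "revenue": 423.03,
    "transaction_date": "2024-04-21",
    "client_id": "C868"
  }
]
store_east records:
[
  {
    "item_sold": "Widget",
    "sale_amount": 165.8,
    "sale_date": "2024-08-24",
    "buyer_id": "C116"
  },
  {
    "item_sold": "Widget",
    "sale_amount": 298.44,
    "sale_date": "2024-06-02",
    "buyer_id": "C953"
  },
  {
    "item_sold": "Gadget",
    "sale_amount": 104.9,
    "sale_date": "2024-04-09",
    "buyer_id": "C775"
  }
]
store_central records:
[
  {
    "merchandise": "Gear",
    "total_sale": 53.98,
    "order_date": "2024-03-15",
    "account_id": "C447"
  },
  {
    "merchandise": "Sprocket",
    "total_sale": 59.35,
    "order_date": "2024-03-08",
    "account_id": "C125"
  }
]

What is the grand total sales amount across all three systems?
1400.61

Schema reconciliation - all amount fields map to sale amount:

store_west (revenue): 718.14
store_east (sale_amount): 569.14
store_central (total_sale): 113.33

Grand total: 1400.61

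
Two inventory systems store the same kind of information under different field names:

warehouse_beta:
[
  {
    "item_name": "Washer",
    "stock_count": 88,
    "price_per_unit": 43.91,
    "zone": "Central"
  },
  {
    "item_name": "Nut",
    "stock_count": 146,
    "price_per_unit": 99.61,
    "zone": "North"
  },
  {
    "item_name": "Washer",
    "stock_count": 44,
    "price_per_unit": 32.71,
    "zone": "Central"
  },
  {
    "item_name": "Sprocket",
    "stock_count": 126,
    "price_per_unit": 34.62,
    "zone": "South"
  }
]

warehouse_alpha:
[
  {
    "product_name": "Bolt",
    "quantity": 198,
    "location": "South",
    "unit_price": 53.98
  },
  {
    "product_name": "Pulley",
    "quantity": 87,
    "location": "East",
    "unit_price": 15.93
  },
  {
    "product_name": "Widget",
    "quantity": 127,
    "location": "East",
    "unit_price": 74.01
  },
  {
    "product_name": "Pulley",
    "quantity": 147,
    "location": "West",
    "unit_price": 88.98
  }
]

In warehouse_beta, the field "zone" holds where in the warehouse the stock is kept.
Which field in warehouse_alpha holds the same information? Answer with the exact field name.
location

In warehouse_beta, "zone" holds where in the warehouse the stock is kept.
The fields in warehouse_alpha are: "product_name", "quantity", "location", "unit_price".
"location" is the match: the name refers to the same concept and its values are area labels (e.g. 'East', 'South').
The other fields ("product_name", "quantity", "unit_price") hold different kinds of data.

So "zone" in warehouse_beta corresponds to "location" in warehouse_alpha.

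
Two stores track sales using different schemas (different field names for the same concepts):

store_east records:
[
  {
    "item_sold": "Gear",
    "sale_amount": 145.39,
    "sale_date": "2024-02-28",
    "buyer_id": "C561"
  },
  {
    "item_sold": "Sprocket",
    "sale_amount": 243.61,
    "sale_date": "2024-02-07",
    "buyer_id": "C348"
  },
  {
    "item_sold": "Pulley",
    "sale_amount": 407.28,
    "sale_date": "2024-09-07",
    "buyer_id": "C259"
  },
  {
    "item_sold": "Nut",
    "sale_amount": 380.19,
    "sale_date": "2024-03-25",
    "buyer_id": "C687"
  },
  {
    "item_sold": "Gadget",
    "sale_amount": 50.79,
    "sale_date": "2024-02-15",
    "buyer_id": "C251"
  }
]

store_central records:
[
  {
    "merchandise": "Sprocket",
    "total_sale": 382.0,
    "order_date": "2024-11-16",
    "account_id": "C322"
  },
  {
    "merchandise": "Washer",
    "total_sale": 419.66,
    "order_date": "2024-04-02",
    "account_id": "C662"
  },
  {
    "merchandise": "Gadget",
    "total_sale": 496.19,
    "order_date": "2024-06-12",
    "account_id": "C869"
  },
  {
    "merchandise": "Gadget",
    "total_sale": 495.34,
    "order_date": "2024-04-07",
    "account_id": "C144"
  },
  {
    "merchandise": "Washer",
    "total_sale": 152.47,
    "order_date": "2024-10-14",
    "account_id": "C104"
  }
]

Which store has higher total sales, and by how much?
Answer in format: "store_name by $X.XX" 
store_central by $718.40

Schema mapping: "sale_amount" (store_east) = "total_sale" (store_central) = sale amount

Total for store_east: 1227.26
Total for store_central: 1945.66

Difference: |1227.26 - 1945.66| = 718.40
store_central has higher sales by $718.40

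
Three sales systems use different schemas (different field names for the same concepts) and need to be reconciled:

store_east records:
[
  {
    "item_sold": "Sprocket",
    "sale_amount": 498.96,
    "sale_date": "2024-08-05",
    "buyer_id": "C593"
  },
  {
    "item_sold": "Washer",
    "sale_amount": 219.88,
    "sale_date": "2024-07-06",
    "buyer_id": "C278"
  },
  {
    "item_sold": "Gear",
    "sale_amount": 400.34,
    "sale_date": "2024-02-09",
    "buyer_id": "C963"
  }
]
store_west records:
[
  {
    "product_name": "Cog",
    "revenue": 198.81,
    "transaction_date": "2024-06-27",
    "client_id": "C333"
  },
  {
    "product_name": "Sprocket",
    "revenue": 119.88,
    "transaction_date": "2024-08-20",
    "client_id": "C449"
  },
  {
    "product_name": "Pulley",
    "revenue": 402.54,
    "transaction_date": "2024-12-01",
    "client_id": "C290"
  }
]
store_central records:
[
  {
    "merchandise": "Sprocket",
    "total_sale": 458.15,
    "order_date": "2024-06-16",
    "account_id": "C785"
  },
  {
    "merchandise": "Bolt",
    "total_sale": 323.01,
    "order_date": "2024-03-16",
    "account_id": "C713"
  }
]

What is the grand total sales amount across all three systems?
2621.57

Schema reconciliation - all amount fields map to sale amount:

store_east (sale_amount): 1119.18
store_west (revenue): 721.23
store_central (total_sale): 781.16

Grand total: 2621.57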